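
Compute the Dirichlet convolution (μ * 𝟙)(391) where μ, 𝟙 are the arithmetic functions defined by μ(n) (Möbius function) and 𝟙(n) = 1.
(μ * 𝟙)(391) = 0

Divisors of 391: [1, 17, 23, 391]. For each d | 391:
  d = 1: μ(1) · 𝟙(391/1) = 1 · 1 = 1
  d = 17: μ(17) · 𝟙(391/17) = -1 · 1 = -1
  d = 23: μ(23) · 𝟙(391/23) = -1 · 1 = -1
  d = 391: μ(391) · 𝟙(391/391) = 1 · 1 = 1
Summing: (μ * 𝟙)(391) = 1 + -1 + -1 + 1 = 0.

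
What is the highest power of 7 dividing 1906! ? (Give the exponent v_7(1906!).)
v_7(1906!) = 315

Legendre's formula: v_p(n!) = Σ_{k ≥ 1} ⌊n / p^k⌋. For p = 7, n = 1906, the terms are:
  ⌊1906/7^1⌋ = ⌊1906/7⌋ = 272
  ⌊1906/7^2⌋ = ⌊1906/49⌋ = 38
  ⌊1906/7^3⌋ = ⌊1906/343⌋ = 5
(the next term ⌊1906/7^4⌋ = 0, terminating the sum). Summing: v_7(1906!) = 272 + 38 + 5 = 315.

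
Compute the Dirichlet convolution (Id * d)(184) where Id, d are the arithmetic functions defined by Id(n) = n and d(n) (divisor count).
(Id * d)(184) = 650

Divisors of 184: [1, 2, 4, 8, 23, 46, 92, 184]. For each d | 184:
  d = 1: Id(1) · d(184/1) = 1 · 8 = 8
  d = 2: Id(2) · d(184/2) = 2 · 6 = 12
  d = 4: Id(4) · d(184/4) = 4 · 4 = 16
  d = 8: Id(8) · d(184/8) = 8 · 2 = 16
  d = 23: Id(23) · d(184/23) = 23 · 4 = 92
  d = 46: Id(46) · d(184/46) = 46 · 3 = 138
  d = 92: Id(92) · d(184/92) = 92 · 2 = 184
  d = 184: Id(184) · d(184/184) = 184 · 1 = 184
Summing: (Id * d)(184) = 8 + 12 + 16 + 16 + 92 + 138 + 184 + 184 = 650.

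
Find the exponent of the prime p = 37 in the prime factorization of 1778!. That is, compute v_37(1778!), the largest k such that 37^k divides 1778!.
v_37(1778!) = 49

Legendre's formula: v_p(n!) = Σ_{k ≥ 1} ⌊n / p^k⌋. For p = 37, n = 1778, the terms are:
  ⌊1778/37^1⌋ = ⌊1778/37⌋ = 48
  ⌊1778/37^2⌋ = ⌊1778/1369⌋ = 1
(the next term ⌊1778/37^3⌋ = 0, terminating the sum). Summing: v_37(1778!) = 48 + 1 = 49.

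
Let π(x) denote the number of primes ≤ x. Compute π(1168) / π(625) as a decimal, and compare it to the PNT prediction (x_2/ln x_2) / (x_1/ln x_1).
π(1168)/π(625) = 192/114 ≈ 1.6842;  PNT prediction ≈ 1.7034.

π(625) = 114 and π(1168) = 192, so π(1168)/π(625) ≈ 1.6842. The PNT-predicted ratio is (1168/ln(1168)) / (625/ln(625)) ≈ 1.7034. The two agree to within a few percent, as expected.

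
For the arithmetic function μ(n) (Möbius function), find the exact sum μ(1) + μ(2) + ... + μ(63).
Σ_{n ≤ 63} μ(n) = -1

Compute μ(n) for each 1 ≤ n ≤ 63: μ(1) = 1, μ(2) = -1, μ(3) = -1, μ(4) = 0, μ(5) = -1, μ(6) = 1, μ(7) = -1, μ(8) = 0, μ(9) = 0, μ(10) = 1, μ(11) = -1, μ(12) = 0, μ(13) = -1, μ(14) = 1, μ(15) = 1, μ(16) = 0, μ(17) = -1, μ(18) = 0, μ(19) = -1, μ(20) = 0, μ(21) = 1, μ(22) = 1, μ(23) = -1, μ(24) = 0, μ(25) = 0, μ(26) = 1, μ(27) = 0, μ(28) = 0, μ(29) = -1, μ(30) = -1, μ(31) = -1, μ(32) = 0, μ(33) = 1, μ(34) = 1, μ(35) = 1, μ(36) = 0, μ(37) = -1, μ(38) = 1, μ(39) = 1, μ(40) = 0, μ(41) = -1, μ(42) = -1, μ(43) = -1, μ(44) = 0, μ(45) = 0, μ(46) = 1, μ(47) = -1, μ(48) = 0, μ(49) = 0, μ(50) = 0, μ(51) = 1, μ(52) = 0, μ(53) = -1, μ(54) = 0, μ(55) = 1, μ(56) = 0, μ(57) = 1, μ(58) = 1, μ(59) = -1, μ(60) = 0, μ(61) = -1, μ(62) = 1, μ(63) = 0. Summing all 63 values: -1. (Mertens function M(x) = Σ_{n ≤ x} μ(n); on average M(x) should be small (PNT ⟺ M(x) = o(x)).)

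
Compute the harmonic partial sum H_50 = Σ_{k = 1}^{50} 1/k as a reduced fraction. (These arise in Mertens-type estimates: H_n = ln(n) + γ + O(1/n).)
H_50 = 13943237577224054960759/3099044504245996706400

Direct summation: H_50 = 1 + 1/2 + ... + 1/50. The least common denominator is lcm(1, ..., 50) = 3099044504245996706400; over this denominator the numerator is 3099044504245996706400 + 1549522252122998353200 + 1033014834748665568800 + 774761126061499176600 + 619808900849199341280 + 516507417374332784400 + 442720643463713815200 + 387380563030749588300 + 344338278249555189600 + 309904450424599670640 + 281731318567817882400 + 258253708687166392200 + 238388038788153592800 + 221360321731856907600 + 206602966949733113760 + 193690281515374794150 + 182296735543882159200 + 172169139124777594800 + 163107605486631405600 + 154952225212299835320 + 147573547821237938400 + 140865659283908941200 + 134741065401999856800 + 129126854343583196100 + 123961780169839868256 + 119194019394076796400 + 114779426083185063200 + 110680160865928453800 + 106863603594689541600 + 103301483474866556880 + 99969177556322474400 + 96845140757687397075 + 93910439522605960800 + 91148367771941079600 + 88544128692742763040 + 86084569562388797400 + 83757959574216127200 + 81553802743315702800 + 79462679596051197600 + 77476112606149917660 + 75586451323073090400 + 73786773910618969200 + 72070802424325504800 + 70432829641954470600 + 68867655649911037920 + 67370532700999928400 + 65937117111616951200 + 64563427171791598050 + 63245806209101973600 + 61980890084919934128 = 13943237577224054960759, so H_50 = 13943237577224054960759/3099044504245996706400 (already in lowest terms) ≈ 4.49921. (The PNT-adjacent estimate ln(50) + γ ≈ 4.48924 matches within O(1/n).)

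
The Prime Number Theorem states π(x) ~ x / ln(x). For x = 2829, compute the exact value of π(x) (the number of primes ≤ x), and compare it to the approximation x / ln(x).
π(2829) = 410;  x/ln(x) ≈ 355.95;  relative error ≈ 13.18%.

Directly count primes up to 2829: π(2829) = 410. The PNT approximation gives 2829/ln(2829) ≈ 2829/7.94768 ≈ 355.95. Relative error (π(x) − x/ln(x)) / π(x) ≈ 13.18%; the approximation is known to undercount slightly (Li(x) is a better estimate).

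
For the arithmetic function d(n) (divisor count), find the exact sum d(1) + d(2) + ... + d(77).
Σ_{n ≤ 77} d(n) = 348

Compute d(n) for each 1 ≤ n ≤ 77: d(1) = 1, d(2) = 2, d(3) = 2, d(4) = 3, d(5) = 2, d(6) = 4, d(7) = 2, d(8) = 4, d(9) = 3, d(10) = 4, d(11) = 2, d(12) = 6, d(13) = 2, d(14) = 4, d(15) = 4, d(16) = 5, d(17) = 2, d(18) = 6, d(19) = 2, d(20) = 6, d(21) = 4, d(22) = 4, d(23) = 2, d(24) = 8, d(25) = 3, d(26) = 4, d(27) = 4, d(28) = 6, d(29) = 2, d(30) = 8, d(31) = 2, d(32) = 6, d(33) = 4, d(34) = 4, d(35) = 4, d(36) = 9, d(37) = 2, d(38) = 4, d(39) = 4, d(40) = 8, d(41) = 2, d(42) = 8, d(43) = 2, d(44) = 6, d(45) = 6, d(46) = 4, d(47) = 2, d(48) = 10, d(49) = 3, d(50) = 6, d(51) = 4, d(52) = 6, d(53) = 2, d(54) = 8, d(55) = 4, d(56) = 8, d(57) = 4, d(58) = 4, d(59) = 2, d(60) = 12, d(61) = 2, d(62) = 4, d(63) = 6, d(64) = 7, d(65) = 4, d(66) = 8, d(67) = 2, d(68) = 6, d(69) = 4, d(70) = 8, d(71) = 2, d(72) = 12, d(73) = 2, d(74) = 4, d(75) = 6, d(76) = 6, d(77) = 4. Summing all 77 values: 348. (Dirichlet's divisor formula: Σ_{n ≤ x} d(n) = x ln(x) + (2γ − 1) x + O(√x). For x = 77, the asymptotic estimate is ≈ 346.36.)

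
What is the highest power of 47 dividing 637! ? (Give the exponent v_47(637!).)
v_47(637!) = 13

Legendre's formula: v_p(n!) = Σ_{k ≥ 1} ⌊n / p^k⌋. For p = 47, n = 637, the terms are:
  ⌊637/47^1⌋ = ⌊637/47⌋ = 13
(the next term ⌊637/47^2⌋ = 0, terminating the sum). Summing: v_47(637!) = 13 = 13.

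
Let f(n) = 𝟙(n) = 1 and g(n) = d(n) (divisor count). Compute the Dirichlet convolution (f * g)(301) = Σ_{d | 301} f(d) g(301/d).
(𝟙 * d)(301) = 9

Divisors of 301: [1, 7, 43, 301]. For each d | 301:
  d = 1: 𝟙(1) · d(301/1) = 1 · 4 = 4
  d = 7: 𝟙(7) · d(301/7) = 1 · 2 = 2
  d = 43: 𝟙(43) · d(301/43) = 1 · 2 = 2
  d = 301: 𝟙(301) · d(301/301) = 1 · 1 = 1
Summing: (𝟙 * d)(301) = 4 + 2 + 2 + 1 = 9.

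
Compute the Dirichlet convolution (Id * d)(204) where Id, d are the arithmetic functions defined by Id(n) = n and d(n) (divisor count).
(Id * d)(204) = 1045

Divisors of 204: [1, 2, 3, 4, 6, 12, 17, 34, 51, 68, 102, 204]. For each d | 204:
  d = 1: Id(1) · d(204/1) = 1 · 12 = 12
  d = 2: Id(2) · d(204/2) = 2 · 8 = 16
  d = 3: Id(3) · d(204/3) = 3 · 6 = 18
  d = 4: Id(4) · d(204/4) = 4 · 4 = 16
  d = 6: Id(6) · d(204/6) = 6 · 4 = 24
  d = 12: Id(12) · d(204/12) = 12 · 2 = 24
  d = 17: Id(17) · d(204/17) = 17 · 6 = 102
  d = 34: Id(34) · d(204/34) = 34 · 4 = 136
  d = 51: Id(51) · d(204/51) = 51 · 3 = 153
  d = 68: Id(68) · d(204/68) = 68 · 2 = 136
  d = 102: Id(102) · d(204/102) = 102 · 2 = 204
  d = 204: Id(204) · d(204/204) = 204 · 1 = 204
Summing: (Id * d)(204) = 12 + 16 + 18 + 16 + 24 + 24 + 102 + 136 + 153 + 136 + 204 + 204 = 1045.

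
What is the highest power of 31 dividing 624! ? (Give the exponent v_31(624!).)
v_31(624!) = 20

Legendre's formula: v_p(n!) = Σ_{k ≥ 1} ⌊n / p^k⌋. For p = 31, n = 624, the terms are:
  ⌊624/31^1⌋ = ⌊624/31⌋ = 20
(the next term ⌊624/31^2⌋ = 0, terminating the sum). Summing: v_31(624!) = 20 = 20.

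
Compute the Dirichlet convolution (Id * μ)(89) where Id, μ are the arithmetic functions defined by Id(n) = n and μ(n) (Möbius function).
(Id * μ)(89) = 88

Divisors of 89: [1, 89]. For each d | 89:
  d = 1: Id(1) · μ(89/1) = 1 · -1 = -1
  d = 89: Id(89) · μ(89/89) = 89 · 1 = 89
Summing: (Id * μ)(89) = -1 + 89 = 88.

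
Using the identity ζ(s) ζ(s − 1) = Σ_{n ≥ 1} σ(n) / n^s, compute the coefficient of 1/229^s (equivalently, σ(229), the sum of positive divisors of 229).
σ(229) = 230

In the product (Σ m^0/m^s)(Σ k / k^s) = Σ (Σ_{d | n} d) / n^s, the coefficient of 1/n^s is σ(n) = Σ_{d | n} d. For n = 229, divisors are [1, 229]; summing: σ(229) = 230.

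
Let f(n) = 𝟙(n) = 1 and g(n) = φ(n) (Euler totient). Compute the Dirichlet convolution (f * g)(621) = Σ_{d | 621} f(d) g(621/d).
(𝟙 * φ)(621) = 621

Divisors of 621: [1, 3, 9, 23, 27, 69, 207, 621]. For each d | 621:
  d = 1: 𝟙(1) · φ(621/1) = 1 · 396 = 396
  d = 3: 𝟙(3) · φ(621/3) = 1 · 132 = 132
  d = 9: 𝟙(9) · φ(621/9) = 1 · 44 = 44
  d = 23: 𝟙(23) · φ(621/23) = 1 · 18 = 18
  d = 27: 𝟙(27) · φ(621/27) = 1 · 22 = 22
  d = 69: 𝟙(69) · φ(621/69) = 1 · 6 = 6
  d = 207: 𝟙(207) · φ(621/207) = 1 · 2 = 2
  d = 621: 𝟙(621) · φ(621/621) = 1 · 1 = 1
Summing: (𝟙 * φ)(621) = 396 + 132 + 44 + 18 + 22 + 6 + 2 + 1 = 621.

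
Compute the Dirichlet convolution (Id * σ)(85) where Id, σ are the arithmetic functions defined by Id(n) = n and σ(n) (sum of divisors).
(Id * σ)(85) = 385

Divisors of 85: [1, 5, 17, 85]. For each d | 85:
  d = 1: Id(1) · σ(85/1) = 1 · 108 = 108
  d = 5: Id(5) · σ(85/5) = 5 · 18 = 90
  d = 17: Id(17) · σ(85/17) = 17 · 6 = 102
  d = 85: Id(85) · σ(85/85) = 85 · 1 = 85
Summing: (Id * σ)(85) = 108 + 90 + 102 + 85 = 385.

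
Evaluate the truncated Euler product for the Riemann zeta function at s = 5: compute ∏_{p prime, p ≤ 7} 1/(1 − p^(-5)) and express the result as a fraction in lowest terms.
∏ = 8508543750/8205616331

The primes p ≤ 7 are [2, 3, 5, 7]. For each prime, (1 − 1/p^5)^(-1) = p^5 / (p^5 − 1). The product is (1 − 1/2^5)^(-1), (1 − 1/3^5)^(-1), (1 − 1/5^5)^(-1), (1 − 1/7^5)^(-1) = ∏ p^5 / (p^5 − 1) = 8508543750/8205616331.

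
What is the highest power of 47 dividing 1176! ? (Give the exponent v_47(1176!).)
v_47(1176!) = 25

Legendre's formula: v_p(n!) = Σ_{k ≥ 1} ⌊n / p^k⌋. For p = 47, n = 1176, the terms are:
  ⌊1176/47^1⌋ = ⌊1176/47⌋ = 25
(the next term ⌊1176/47^2⌋ = 0, terminating the sum). Summing: v_47(1176!) = 25 = 25.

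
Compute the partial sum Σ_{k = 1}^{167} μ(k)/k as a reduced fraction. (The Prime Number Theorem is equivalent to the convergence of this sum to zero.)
Σ μ(k)/k = 3320595668723936105212130194759121950701456962705503856339925674/481473710367991963528473107950567214598209565303106537707981745635

Values of μ(k) for 1 ≤ k ≤ 167: μ(1) = 1, μ(2) = -1, μ(3) = -1, μ(5) = -1, μ(6) = 1, μ(7) = -1, μ(10) = 1, μ(11) = -1, μ(13) = -1, μ(14) = 1, μ(15) = 1, μ(17) = -1, μ(19) = -1, μ(21) = 1, μ(22) = 1, μ(23) = -1, μ(26) = 1, μ(29) = -1, μ(30) = -1, μ(31) = -1, μ(33) = 1, μ(34) = 1, μ(35) = 1, μ(37) = -1, μ(38) = 1, μ(39) = 1, μ(41) = -1, μ(42) = -1, μ(43) = -1, μ(46) = 1, μ(47) = -1, μ(51) = 1, μ(53) = -1, μ(55) = 1, μ(57) = 1, μ(58) = 1, μ(59) = -1, μ(61) = -1, μ(62) = 1, μ(65) = 1, μ(66) = -1, μ(67) = -1, μ(69) = 1, μ(70) = -1, μ(71) = -1, μ(73) = -1, μ(74) = 1, μ(77) = 1, μ(78) = -1, μ(79) = -1, μ(82) = 1, μ(83) = -1, μ(85) = 1, μ(86) = 1, μ(87) = 1, μ(89) = -1, μ(91) = 1, μ(93) = 1, μ(94) = 1, μ(95) = 1, μ(97) = -1, μ(101) = -1, μ(102) = -1, μ(103) = -1, μ(105) = -1, μ(106) = 1, μ(107) = -1, μ(109) = -1, μ(110) = -1, μ(111) = 1, μ(113) = -1, μ(114) = -1, μ(115) = 1, μ(118) = 1, μ(119) = 1, μ(122) = 1, μ(123) = 1, μ(127) = -1, μ(129) = 1, μ(130) = -1, μ(131) = -1, μ(133) = 1, μ(134) = 1, μ(137) = -1, μ(138) = -1, μ(139) = -1, μ(141) = 1, μ(142) = 1, μ(143) = 1, μ(145) = 1, μ(146) = 1, μ(149) = -1, μ(151) = -1, μ(154) = -1, μ(155) = 1, μ(157) = -1, μ(158) = 1, μ(159) = 1, μ(161) = 1, μ(163) = -1, μ(165) = -1, μ(166) = 1, μ(167) = -1, with μ = 0 on non-squarefree integers. Summing μ(k)/k for k where μ(k) ≠ 0 gives 3320595668723936105212130194759121950701456962705503856339925674/481473710367991963528473107950567214598209565303106537707981745635 ≈ 0.0069. (PNT ⟺ this sum → 0 as n → ∞.)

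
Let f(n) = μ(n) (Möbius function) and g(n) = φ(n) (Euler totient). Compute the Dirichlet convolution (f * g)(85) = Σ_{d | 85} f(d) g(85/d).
(μ * φ)(85) = 45

Divisors of 85: [1, 5, 17, 85]. For each d | 85:
  d = 1: μ(1) · φ(85/1) = 1 · 64 = 64
  d = 5: μ(5) · φ(85/5) = -1 · 16 = -16
  d = 17: μ(17) · φ(85/17) = -1 · 4 = -4
  d = 85: μ(85) · φ(85/85) = 1 · 1 = 1
Summing: (μ * φ)(85) = 64 + -16 + -4 + 1 = 45.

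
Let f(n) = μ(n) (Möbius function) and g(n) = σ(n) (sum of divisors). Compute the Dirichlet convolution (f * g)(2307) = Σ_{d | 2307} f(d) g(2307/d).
(μ * σ)(2307) = 2307

Divisors of 2307: [1, 3, 769, 2307]. For each d | 2307:
  d = 1: μ(1) · σ(2307/1) = 1 · 3080 = 3080
  d = 3: μ(3) · σ(2307/3) = -1 · 770 = -770
  d = 769: μ(769) · σ(2307/769) = -1 · 4 = -4
  d = 2307: μ(2307) · σ(2307/2307) = 1 · 1 = 1
Summing: (μ * σ)(2307) = 3080 + -770 + -4 + 1 = 2307.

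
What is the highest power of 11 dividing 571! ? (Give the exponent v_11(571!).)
v_11(571!) = 55

Legendre's formula: v_p(n!) = Σ_{k ≥ 1} ⌊n / p^k⌋. For p = 11, n = 571, the terms are:
  ⌊571/11^1⌋ = ⌊571/11⌋ = 51
  ⌊571/11^2⌋ = ⌊571/121⌋ = 4
(the next term ⌊571/11^3⌋ = 0, terminating the sum). Summing: v_11(571!) = 51 + 4 = 55.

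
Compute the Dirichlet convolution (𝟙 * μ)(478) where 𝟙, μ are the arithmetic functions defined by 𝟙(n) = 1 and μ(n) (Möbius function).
(𝟙 * μ)(478) = 0

Divisors of 478: [1, 2, 239, 478]. For each d | 478:
  d = 1: 𝟙(1) · μ(478/1) = 1 · 1 = 1
  d = 2: 𝟙(2) · μ(478/2) = 1 · -1 = -1
  d = 239: 𝟙(239) · μ(478/239) = 1 · -1 = -1
  d = 478: 𝟙(478) · μ(478/478) = 1 · 1 = 1
Summing: (𝟙 * μ)(478) = 1 + -1 + -1 + 1 = 0.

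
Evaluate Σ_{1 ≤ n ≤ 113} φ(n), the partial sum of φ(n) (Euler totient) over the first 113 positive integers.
Σ_{n ≤ 113} φ(n) = 3948

Compute φ(n) for each 1 ≤ n ≤ 113: φ(1) = 1, φ(2) = 1, φ(3) = 2, φ(4) = 2, φ(5) = 4, φ(6) = 2, φ(7) = 6, φ(8) = 4, φ(9) = 6, φ(10) = 4, φ(11) = 10, φ(12) = 4, φ(13) = 12, φ(14) = 6, φ(15) = 8, φ(16) = 8, φ(17) = 16, φ(18) = 6, φ(19) = 18, φ(20) = 8, φ(21) = 12, φ(22) = 10, φ(23) = 22, φ(24) = 8, φ(25) = 20, φ(26) = 12, φ(27) = 18, φ(28) = 12, φ(29) = 28, φ(30) = 8, φ(31) = 30, φ(32) = 16, φ(33) = 20, φ(34) = 16, φ(35) = 24, φ(36) = 12, φ(37) = 36, φ(38) = 18, φ(39) = 24, φ(40) = 16, φ(41) = 40, φ(42) = 12, φ(43) = 42, φ(44) = 20, φ(45) = 24, φ(46) = 22, φ(47) = 46, φ(48) = 16, φ(49) = 42, φ(50) = 20, φ(51) = 32, φ(52) = 24, φ(53) = 52, φ(54) = 18, φ(55) = 40, φ(56) = 24, φ(57) = 36, φ(58) = 28, φ(59) = 58, φ(60) = 16, φ(61) = 60, φ(62) = 30, φ(63) = 36, φ(64) = 32, φ(65) = 48, φ(66) = 20, φ(67) = 66, φ(68) = 32, φ(69) = 44, φ(70) = 24, φ(71) = 70, φ(72) = 24, φ(73) = 72, φ(74) = 36, φ(75) = 40, φ(76) = 36, φ(77) = 60, φ(78) = 24, φ(79) = 78, φ(80) = 32, φ(81) = 54, φ(82) = 40, φ(83) = 82, φ(84) = 24, φ(85) = 64, φ(86) = 42, φ(87) = 56, φ(88) = 40, φ(89) = 88, φ(90) = 24, φ(91) = 72, φ(92) = 44, φ(93) = 60, φ(94) = 46, φ(95) = 72, φ(96) = 32, φ(97) = 96, φ(98) = 42, φ(99) = 60, φ(100) = 40, φ(101) = 100, φ(102) = 32, φ(103) = 102, φ(104) = 48, φ(105) = 48, φ(106) = 52, φ(107) = 106, φ(108) = 36, φ(109) = 108, φ(110) = 40, φ(111) = 72, φ(112) = 48, φ(113) = 112. Summing all 113 values: 3948. (Average order: Σ_{n ≤ x} φ(n) ~ (3/π²) x². For x = 113, (3/π²)·113² ≈ 3881.31.)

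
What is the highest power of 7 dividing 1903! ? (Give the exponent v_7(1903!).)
v_7(1903!) = 314

Legendre's formula: v_p(n!) = Σ_{k ≥ 1} ⌊n / p^k⌋. For p = 7, n = 1903, the terms are:
  ⌊1903/7^1⌋ = ⌊1903/7⌋ = 271
  ⌊1903/7^2⌋ = ⌊1903/49⌋ = 38
  ⌊1903/7^3⌋ = ⌊1903/343⌋ = 5
(the next term ⌊1903/7^4⌋ = 0, terminating the sum). Summing: v_7(1903!) = 271 + 38 + 5 = 314.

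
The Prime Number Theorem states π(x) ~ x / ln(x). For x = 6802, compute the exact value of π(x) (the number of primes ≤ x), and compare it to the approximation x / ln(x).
π(6802) = 875;  x/ln(x) ≈ 770.77;  relative error ≈ 11.91%.

Directly count primes up to 6802: π(6802) = 875. The PNT approximation gives 6802/ln(6802) ≈ 6802/8.82497 ≈ 770.77. Relative error (π(x) − x/ln(x)) / π(x) ≈ 11.91%; the approximation is known to undercount slightly (Li(x) is a better estimate).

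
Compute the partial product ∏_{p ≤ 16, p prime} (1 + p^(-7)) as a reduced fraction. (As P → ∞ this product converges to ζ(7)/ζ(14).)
∏ = 131129952026000311359081292/130052142598591679794453125

The primes p ≤ 16 are [2, 3, 5, 7, 11, 13]. For each, (1 + 1/p^7) = (p^7 + 1)/p^7. Multiplying these fractions over p ∈ [2, 3, 5, 7, 11, 13] gives 131129952026000311359081292/130052142598591679794453125. (In the limit P → ∞ this tends to ζ(7)/ζ(14).)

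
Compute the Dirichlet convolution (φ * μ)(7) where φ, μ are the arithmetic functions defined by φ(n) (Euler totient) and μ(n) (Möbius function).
(φ * μ)(7) = 5

Divisors of 7: [1, 7]. For each d | 7:
  d = 1: φ(1) · μ(7/1) = 1 · -1 = -1
  d = 7: φ(7) · μ(7/7) = 6 · 1 = 6
Summing: (φ * μ)(7) = -1 + 6 = 5.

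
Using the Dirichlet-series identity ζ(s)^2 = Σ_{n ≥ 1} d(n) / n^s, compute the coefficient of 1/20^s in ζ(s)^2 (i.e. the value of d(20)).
d(20) = 6

ζ(s)^2 = (Σ 1/m^s)(Σ 1/k^s). The coefficient of 1/n^s in the product is the number of ordered pairs (m, k) with mk = n, which equals d(n). For n = 20, divisors are [1, 2, 4, 5, 10, 20], so d(20) = 6.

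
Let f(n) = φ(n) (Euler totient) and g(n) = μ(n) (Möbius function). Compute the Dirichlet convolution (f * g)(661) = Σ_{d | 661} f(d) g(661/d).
(φ * μ)(661) = 659

Divisors of 661: [1, 661]. For each d | 661:
  d = 1: φ(1) · μ(661/1) = 1 · -1 = -1
  d = 661: φ(661) · μ(661/661) = 660 · 1 = 660
Summing: (φ * μ)(661) = -1 + 660 = 659.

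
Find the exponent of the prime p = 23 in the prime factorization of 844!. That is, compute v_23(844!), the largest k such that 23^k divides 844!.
v_23(844!) = 37

Legendre's formula: v_p(n!) = Σ_{k ≥ 1} ⌊n / p^k⌋. For p = 23, n = 844, the terms are:
  ⌊844/23^1⌋ = ⌊844/23⌋ = 36
  ⌊844/23^2⌋ = ⌊844/529⌋ = 1
(the next term ⌊844/23^3⌋ = 0, terminating the sum). Summing: v_23(844!) = 36 + 1 = 37.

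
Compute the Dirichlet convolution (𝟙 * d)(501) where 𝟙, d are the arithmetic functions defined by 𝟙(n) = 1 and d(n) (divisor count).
(𝟙 * d)(501) = 9

Divisors of 501: [1, 3, 167, 501]. For each d | 501:
  d = 1: 𝟙(1) · d(501/1) = 1 · 4 = 4
  d = 3: 𝟙(3) · d(501/3) = 1 · 2 = 2
  d = 167: 𝟙(167) · d(501/167) = 1 · 2 = 2
  d = 501: 𝟙(501) · d(501/501) = 1 · 1 = 1
Summing: (𝟙 * d)(501) = 4 + 2 + 2 + 1 = 9.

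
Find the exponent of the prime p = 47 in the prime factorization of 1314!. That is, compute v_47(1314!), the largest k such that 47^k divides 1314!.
v_47(1314!) = 27

Legendre's formula: v_p(n!) = Σ_{k ≥ 1} ⌊n / p^k⌋. For p = 47, n = 1314, the terms are:
  ⌊1314/47^1⌋ = ⌊1314/47⌋ = 27
(the next term ⌊1314/47^2⌋ = 0, terminating the sum). Summing: v_47(1314!) = 27 = 27.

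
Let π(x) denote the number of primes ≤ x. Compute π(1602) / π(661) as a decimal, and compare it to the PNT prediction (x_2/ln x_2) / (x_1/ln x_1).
π(1602)/π(661) = 252/121 ≈ 2.0826;  PNT prediction ≈ 2.1328.

π(661) = 121 and π(1602) = 252, so π(1602)/π(661) ≈ 2.0826. The PNT-predicted ratio is (1602/ln(1602)) / (661/ln(661)) ≈ 2.1328. The two agree to within a few percent, as expected.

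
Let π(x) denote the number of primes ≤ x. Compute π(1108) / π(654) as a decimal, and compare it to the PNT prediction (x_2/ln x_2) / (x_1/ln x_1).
π(1108)/π(654) = 185/119 ≈ 1.5546;  PNT prediction ≈ 1.5668.

π(654) = 119 and π(1108) = 185, so π(1108)/π(654) ≈ 1.5546. The PNT-predicted ratio is (1108/ln(1108)) / (654/ln(654)) ≈ 1.5668. The two agree to within a few percent, as expected.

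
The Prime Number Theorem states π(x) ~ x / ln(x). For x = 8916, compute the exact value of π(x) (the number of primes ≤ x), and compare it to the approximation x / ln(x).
π(8916) = 1108;  x/ln(x) ≈ 980.25;  relative error ≈ 11.53%.

Directly count primes up to 8916: π(8916) = 1108. The PNT approximation gives 8916/ln(8916) ≈ 8916/9.09560 ≈ 980.25. Relative error (π(x) − x/ln(x)) / π(x) ≈ 11.53%; the approximation is known to undercount slightly (Li(x) is a better estimate).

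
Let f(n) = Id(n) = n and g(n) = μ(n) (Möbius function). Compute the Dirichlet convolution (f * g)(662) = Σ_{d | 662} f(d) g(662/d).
(Id * μ)(662) = 330

Divisors of 662: [1, 2, 331, 662]. For each d | 662:
  d = 1: Id(1) · μ(662/1) = 1 · 1 = 1
  d = 2: Id(2) · μ(662/2) = 2 · -1 = -2
  d = 331: Id(331) · μ(662/331) = 331 · -1 = -331
  d = 662: Id(662) · μ(662/662) = 662 · 1 = 662
Summing: (Id * μ)(662) = 1 + -2 + -331 + 662 = 330.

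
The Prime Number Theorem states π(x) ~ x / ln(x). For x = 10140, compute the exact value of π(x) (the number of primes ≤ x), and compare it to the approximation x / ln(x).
π(10140) = 1244;  x/ln(x) ≈ 1099.28;  relative error ≈ 11.63%.

Directly count primes up to 10140: π(10140) = 1244. The PNT approximation gives 10140/ln(10140) ≈ 10140/9.22424 ≈ 1099.28. Relative error (π(x) − x/ln(x)) / π(x) ≈ 11.63%; the approximation is known to undercount slightly (Li(x) is a better estimate).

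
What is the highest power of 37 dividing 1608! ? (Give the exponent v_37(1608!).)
v_37(1608!) = 44

Legendre's formula: v_p(n!) = Σ_{k ≥ 1} ⌊n / p^k⌋. For p = 37, n = 1608, the terms are:
  ⌊1608/37^1⌋ = ⌊1608/37⌋ = 43
  ⌊1608/37^2⌋ = ⌊1608/1369⌋ = 1
(the next term ⌊1608/37^3⌋ = 0, terminating the sum). Summing: v_37(1608!) = 43 + 1 = 44.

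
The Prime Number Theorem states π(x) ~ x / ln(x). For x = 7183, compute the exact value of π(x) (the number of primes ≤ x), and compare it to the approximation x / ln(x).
π(7183) = 917;  x/ln(x) ≈ 808.94;  relative error ≈ 11.78%.

Directly count primes up to 7183: π(7183) = 917. The PNT approximation gives 7183/ln(7183) ≈ 7183/8.87947 ≈ 808.94. Relative error (π(x) − x/ln(x)) / π(x) ≈ 11.78%; the approximation is known to undercount slightly (Li(x) is a better estimate).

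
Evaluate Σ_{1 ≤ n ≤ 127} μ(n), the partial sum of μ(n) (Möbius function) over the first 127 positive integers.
Σ_{n ≤ 127} μ(n) = -2

Compute μ(n) for each 1 ≤ n ≤ 127: μ(1) = 1, μ(2) = -1, μ(3) = -1, μ(4) = 0, μ(5) = -1, μ(6) = 1, μ(7) = -1, μ(8) = 0, μ(9) = 0, μ(10) = 1, μ(11) = -1, μ(12) = 0, μ(13) = -1, μ(14) = 1, μ(15) = 1, μ(16) = 0, μ(17) = -1, μ(18) = 0, μ(19) = -1, μ(20) = 0, μ(21) = 1, μ(22) = 1, μ(23) = -1, μ(24) = 0, μ(25) = 0, μ(26) = 1, μ(27) = 0, μ(28) = 0, μ(29) = -1, μ(30) = -1, μ(31) = -1, μ(32) = 0, μ(33) = 1, μ(34) = 1, μ(35) = 1, μ(36) = 0, μ(37) = -1, μ(38) = 1, μ(39) = 1, μ(40) = 0, μ(41) = -1, μ(42) = -1, μ(43) = -1, μ(44) = 0, μ(45) = 0, μ(46) = 1, μ(47) = -1, μ(48) = 0, μ(49) = 0, μ(50) = 0, μ(51) = 1, μ(52) = 0, μ(53) = -1, μ(54) = 0, μ(55) = 1, μ(56) = 0, μ(57) = 1, μ(58) = 1, μ(59) = -1, μ(60) = 0, μ(61) = -1, μ(62) = 1, μ(63) = 0, μ(64) = 0, μ(65) = 1, μ(66) = -1, μ(67) = -1, μ(68) = 0, μ(69) = 1, μ(70) = -1, μ(71) = -1, μ(72) = 0, μ(73) = -1, μ(74) = 1, μ(75) = 0, μ(76) = 0, μ(77) = 1, μ(78) = -1, μ(79) = -1, μ(80) = 0, μ(81) = 0, μ(82) = 1, μ(83) = -1, μ(84) = 0, μ(85) = 1, μ(86) = 1, μ(87) = 1, μ(88) = 0, μ(89) = -1, μ(90) = 0, μ(91) = 1, μ(92) = 0, μ(93) = 1, μ(94) = 1, μ(95) = 1, μ(96) = 0, μ(97) = -1, μ(98) = 0, μ(99) = 0, μ(100) = 0, μ(101) = -1, μ(102) = -1, μ(103) = -1, μ(104) = 0, μ(105) = -1, μ(106) = 1, μ(107) = -1, μ(108) = 0, μ(109) = -1, μ(110) = -1, μ(111) = 1, μ(112) = 0, μ(113) = -1, μ(114) = -1, μ(115) = 1, μ(116) = 0, μ(117) = 0, μ(118) = 1, μ(119) = 1, μ(120) = 0, μ(121) = 0, μ(122) = 1, μ(123) = 1, μ(124) = 0, μ(125) = 0, μ(126) = 0, μ(127) = -1. Summing all 127 values: -2. (Mertens function M(x) = Σ_{n ≤ x} μ(n); on average M(x) should be small (PNT ⟺ M(x) = o(x)).)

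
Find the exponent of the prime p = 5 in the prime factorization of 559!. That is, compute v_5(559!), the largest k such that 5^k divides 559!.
v_5(559!) = 137

Legendre's formula: v_p(n!) = Σ_{k ≥ 1} ⌊n / p^k⌋. For p = 5, n = 559, the terms are:
  ⌊559/5^1⌋ = ⌊559/5⌋ = 111
  ⌊559/5^2⌋ = ⌊559/25⌋ = 22
  ⌊559/5^3⌋ = ⌊559/125⌋ = 4
(the next term ⌊559/5^4⌋ = 0, terminating the sum). Summing: v_5(559!) = 111 + 22 + 4 = 137.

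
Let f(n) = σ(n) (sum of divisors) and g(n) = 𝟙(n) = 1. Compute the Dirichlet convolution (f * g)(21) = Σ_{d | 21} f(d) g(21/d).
(σ * 𝟙)(21) = 45

Divisors of 21: [1, 3, 7, 21]. For each d | 21:
  d = 1: σ(1) · 𝟙(21/1) = 1 · 1 = 1
  d = 3: σ(3) · 𝟙(21/3) = 4 · 1 = 4
  d = 7: σ(7) · 𝟙(21/7) = 8 · 1 = 8
  d = 21: σ(21) · 𝟙(21/21) = 32 · 1 = 32
Summing: (σ * 𝟙)(21) = 1 + 4 + 8 + 32 = 45.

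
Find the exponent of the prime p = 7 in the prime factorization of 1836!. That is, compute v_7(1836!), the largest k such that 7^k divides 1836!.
v_7(1836!) = 304

Legendre's formula: v_p(n!) = Σ_{k ≥ 1} ⌊n / p^k⌋. For p = 7, n = 1836, the terms are:
  ⌊1836/7^1⌋ = ⌊1836/7⌋ = 262
  ⌊1836/7^2⌋ = ⌊1836/49⌋ = 37
  ⌊1836/7^3⌋ = ⌊1836/343⌋ = 5
(the next term ⌊1836/7^4⌋ = 0, terminating the sum). Summing: v_7(1836!) = 262 + 37 + 5 = 304.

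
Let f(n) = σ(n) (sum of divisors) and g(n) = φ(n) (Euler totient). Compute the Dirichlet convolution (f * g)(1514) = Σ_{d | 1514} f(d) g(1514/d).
(σ * φ)(1514) = 6056

Divisors of 1514: [1, 2, 757, 1514]. For each d | 1514:
  d = 1: σ(1) · φ(1514/1) = 1 · 756 = 756
  d = 2: σ(2) · φ(1514/2) = 3 · 756 = 2268
  d = 757: σ(757) · φ(1514/757) = 758 · 1 = 758
  d = 1514: σ(1514) · φ(1514/1514) = 2274 · 1 = 2274
Summing: (σ * φ)(1514) = 756 + 2268 + 758 + 2274 = 6056.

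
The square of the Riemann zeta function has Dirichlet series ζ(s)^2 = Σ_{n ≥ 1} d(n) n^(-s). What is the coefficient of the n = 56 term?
d(56) = 8

ζ(s)^2 = (Σ 1/m^s)(Σ 1/k^s). The coefficient of 1/n^s in the product is the number of ordered pairs (m, k) with mk = n, which equals d(n). For n = 56, divisors are [1, 2, 4, 7, 8, 14, 28, 56], so d(56) = 8.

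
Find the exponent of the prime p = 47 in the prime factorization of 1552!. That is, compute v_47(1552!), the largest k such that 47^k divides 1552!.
v_47(1552!) = 33

Legendre's formula: v_p(n!) = Σ_{k ≥ 1} ⌊n / p^k⌋. For p = 47, n = 1552, the terms are:
  ⌊1552/47^1⌋ = ⌊1552/47⌋ = 33
(the next term ⌊1552/47^2⌋ = 0, terminating the sum). Summing: v_47(1552!) = 33 = 33.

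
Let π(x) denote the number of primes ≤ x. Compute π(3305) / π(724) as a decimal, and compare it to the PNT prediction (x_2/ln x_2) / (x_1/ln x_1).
π(3305)/π(724) = 464/128 ≈ 3.6250;  PNT prediction ≈ 3.7095.

π(724) = 128 and π(3305) = 464, so π(3305)/π(724) ≈ 3.6250. The PNT-predicted ratio is (3305/ln(3305)) / (724/ln(724)) ≈ 3.7095. The two agree to within a few percent, as expected.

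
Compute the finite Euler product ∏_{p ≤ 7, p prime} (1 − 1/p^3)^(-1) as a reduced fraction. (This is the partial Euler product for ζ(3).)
∏ = 18375/15314

The primes p ≤ 7 are [2, 3, 5, 7]. For each prime, (1 − 1/p^3)^(-1) = p^3 / (p^3 − 1). The product is (1 − 1/2^3)^(-1), (1 − 1/3^3)^(-1), (1 − 1/5^3)^(-1), (1 − 1/7^3)^(-1) = ∏ p^3 / (p^3 − 1) = 18375/15314.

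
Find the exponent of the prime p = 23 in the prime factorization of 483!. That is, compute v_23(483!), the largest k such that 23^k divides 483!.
v_23(483!) = 21

Legendre's formula: v_p(n!) = Σ_{k ≥ 1} ⌊n / p^k⌋. For p = 23, n = 483, the terms are:
  ⌊483/23^1⌋ = ⌊483/23⌋ = 21
(the next term ⌊483/23^2⌋ = 0, terminating the sum). Summing: v_23(483!) = 21 = 21.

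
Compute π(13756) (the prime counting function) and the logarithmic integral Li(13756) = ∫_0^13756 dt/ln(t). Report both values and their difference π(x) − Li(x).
π(13756) = 1626;  Li(13756) ≈ 1646.68;  π(x) − Li(x) ≈ -20.68.

Direct count of primes ≤ 13756 gives π(13756) = 1626. Numerical evaluation of the logarithmic integral gives Li(13756) ≈ 1646.68. The difference π(x) − Li(x) ≈ -20.68 is typically negative for small/moderate x (Li(x) overestimates), though Littlewood's theorem shows this sign changes infinitely often.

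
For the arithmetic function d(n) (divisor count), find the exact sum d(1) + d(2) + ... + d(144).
Σ_{n ≤ 144} d(n) = 746

Compute d(n) for each 1 ≤ n ≤ 144: d(1) = 1, d(2) = 2, d(3) = 2, d(4) = 3, d(5) = 2, d(6) = 4, d(7) = 2, d(8) = 4, d(9) = 3, d(10) = 4, d(11) = 2, d(12) = 6, d(13) = 2, d(14) = 4, d(15) = 4, d(16) = 5, d(17) = 2, d(18) = 6, d(19) = 2, d(20) = 6, d(21) = 4, d(22) = 4, d(23) = 2, d(24) = 8, d(25) = 3, d(26) = 4, d(27) = 4, d(28) = 6, d(29) = 2, d(30) = 8, d(31) = 2, d(32) = 6, d(33) = 4, d(34) = 4, d(35) = 4, d(36) = 9, d(37) = 2, d(38) = 4, d(39) = 4, d(40) = 8, d(41) = 2, d(42) = 8, d(43) = 2, d(44) = 6, d(45) = 6, d(46) = 4, d(47) = 2, d(48) = 10, d(49) = 3, d(50) = 6, d(51) = 4, d(52) = 6, d(53) = 2, d(54) = 8, d(55) = 4, d(56) = 8, d(57) = 4, d(58) = 4, d(59) = 2, d(60) = 12, d(61) = 2, d(62) = 4, d(63) = 6, d(64) = 7, d(65) = 4, d(66) = 8, d(67) = 2, d(68) = 6, d(69) = 4, d(70) = 8, d(71) = 2, d(72) = 12, d(73) = 2, d(74) = 4, d(75) = 6, d(76) = 6, d(77) = 4, d(78) = 8, d(79) = 2, d(80) = 10, d(81) = 5, d(82) = 4, d(83) = 2, d(84) = 12, d(85) = 4, d(86) = 4, d(87) = 4, d(88) = 8, d(89) = 2, d(90) = 12, d(91) = 4, d(92) = 6, d(93) = 4, d(94) = 4, d(95) = 4, d(96) = 12, d(97) = 2, d(98) = 6, d(99) = 6, d(100) = 9, d(101) = 2, d(102) = 8, d(103) = 2, d(104) = 8, d(105) = 8, d(106) = 4, d(107) = 2, d(108) = 12, d(109) = 2, d(110) = 8, d(111) = 4, d(112) = 10, d(113) = 2, d(114) = 8, d(115) = 4, d(116) = 6, d(117) = 6, d(118) = 4, d(119) = 4, d(120) = 16, d(121) = 3, d(122) = 4, d(123) = 4, d(124) = 6, d(125) = 4, d(126) = 12, d(127) = 2, d(128) = 8, d(129) = 4, d(130) = 8, d(131) = 2, d(132) = 12, d(133) = 4, d(134) = 4, d(135) = 8, d(136) = 8, d(137) = 2, d(138) = 8, d(139) = 2, d(140) = 12, d(141) = 4, d(142) = 4, d(143) = 4, d(144) = 15. Summing all 144 values: 746. (Dirichlet's divisor formula: Σ_{n ≤ x} d(n) = x ln(x) + (2γ − 1) x + O(√x). For x = 144, the asymptotic estimate is ≈ 737.89.)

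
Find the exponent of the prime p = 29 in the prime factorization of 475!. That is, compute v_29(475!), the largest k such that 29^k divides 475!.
v_29(475!) = 16

Legendre's formula: v_p(n!) = Σ_{k ≥ 1} ⌊n / p^k⌋. For p = 29, n = 475, the terms are:
  ⌊475/29^1⌋ = ⌊475/29⌋ = 16
(the next term ⌊475/29^2⌋ = 0, terminating the sum). Summing: v_29(475!) = 16 = 16.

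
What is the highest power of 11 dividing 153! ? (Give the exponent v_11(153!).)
v_11(153!) = 14

Legendre's formula: v_p(n!) = Σ_{k ≥ 1} ⌊n / p^k⌋. For p = 11, n = 153, the terms are:
  ⌊153/11^1⌋ = ⌊153/11⌋ = 13
  ⌊153/11^2⌋ = ⌊153/121⌋ = 1
(the next term ⌊153/11^3⌋ = 0, terminating the sum). Summing: v_11(153!) = 13 + 1 = 14.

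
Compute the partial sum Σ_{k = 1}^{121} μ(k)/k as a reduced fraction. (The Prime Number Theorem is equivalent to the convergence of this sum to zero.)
Σ μ(k)/k = -57036343158881297864991132838495688289960443/6322010928083521557629041258308732498654937398

Values of μ(k) for 1 ≤ k ≤ 121: μ(1) = 1, μ(2) = -1, μ(3) = -1, μ(5) = -1, μ(6) = 1, μ(7) = -1, μ(10) = 1, μ(11) = -1, μ(13) = -1, μ(14) = 1, μ(15) = 1, μ(17) = -1, μ(19) = -1, μ(21) = 1, μ(22) = 1, μ(23) = -1, μ(26) = 1, μ(29) = -1, μ(30) = -1, μ(31) = -1, μ(33) = 1, μ(34) = 1, μ(35) = 1, μ(37) = -1, μ(38) = 1, μ(39) = 1, μ(41) = -1, μ(42) = -1, μ(43) = -1, μ(46) = 1, μ(47) = -1, μ(51) = 1, μ(53) = -1, μ(55) = 1, μ(57) = 1, μ(58) = 1, μ(59) = -1, μ(61) = -1, μ(62) = 1, μ(65) = 1, μ(66) = -1, μ(67) = -1, μ(69) = 1, μ(70) = -1, μ(71) = -1, μ(73) = -1, μ(74) = 1, μ(77) = 1, μ(78) = -1, μ(79) = -1, μ(82) = 1, μ(83) = -1, μ(85) = 1, μ(86) = 1, μ(87) = 1, μ(89) = -1, μ(91) = 1, μ(93) = 1, μ(94) = 1, μ(95) = 1, μ(97) = -1, μ(101) = -1, μ(102) = -1, μ(103) = -1, μ(105) = -1, μ(106) = 1, μ(107) = -1, μ(109) = -1, μ(110) = -1, μ(111) = 1, μ(113) = -1, μ(114) = -1, μ(115) = 1, μ(118) = 1, μ(119) = 1, with μ = 0 on non-squarefree integers. Summing μ(k)/k for k where μ(k) ≠ 0 gives -57036343158881297864991132838495688289960443/6322010928083521557629041258308732498654937398 ≈ -0.0090. (PNT ⟺ this sum → 0 as n → ∞.)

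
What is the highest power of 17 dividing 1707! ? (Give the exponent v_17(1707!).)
v_17(1707!) = 105

Legendre's formula: v_p(n!) = Σ_{k ≥ 1} ⌊n / p^k⌋. For p = 17, n = 1707, the terms are:
  ⌊1707/17^1⌋ = ⌊1707/17⌋ = 100
  ⌊1707/17^2⌋ = ⌊1707/289⌋ = 5
(the next term ⌊1707/17^3⌋ = 0, terminating the sum). Summing: v_17(1707!) = 100 + 5 = 105.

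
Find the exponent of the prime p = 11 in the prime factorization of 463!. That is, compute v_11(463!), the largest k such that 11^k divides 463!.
v_11(463!) = 45

Legendre's formula: v_p(n!) = Σ_{k ≥ 1} ⌊n / p^k⌋. For p = 11, n = 463, the terms are:
  ⌊463/11^1⌋ = ⌊463/11⌋ = 42
  ⌊463/11^2⌋ = ⌊463/121⌋ = 3
(the next term ⌊463/11^3⌋ = 0, terminating the sum). Summing: v_11(463!) = 42 + 3 = 45.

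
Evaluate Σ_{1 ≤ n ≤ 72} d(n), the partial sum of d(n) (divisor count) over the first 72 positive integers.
Σ_{n ≤ 72} d(n) = 326

Compute d(n) for each 1 ≤ n ≤ 72: d(1) = 1, d(2) = 2, d(3) = 2, d(4) = 3, d(5) = 2, d(6) = 4, d(7) = 2, d(8) = 4, d(9) = 3, d(10) = 4, d(11) = 2, d(12) = 6, d(13) = 2, d(14) = 4, d(15) = 4, d(16) = 5, d(17) = 2, d(18) = 6, d(19) = 2, d(20) = 6, d(21) = 4, d(22) = 4, d(23) = 2, d(24) = 8, d(25) = 3, d(26) = 4, d(27) = 4, d(28) = 6, d(29) = 2, d(30) = 8, d(31) = 2, d(32) = 6, d(33) = 4, d(34) = 4, d(35) = 4, d(36) = 9, d(37) = 2, d(38) = 4, d(39) = 4, d(40) = 8, d(41) = 2, d(42) = 8, d(43) = 2, d(44) = 6, d(45) = 6, d(46) = 4, d(47) = 2, d(48) = 10, d(49) = 3, d(50) = 6, d(51) = 4, d(52) = 6, d(53) = 2, d(54) = 8, d(55) = 4, d(56) = 8, d(57) = 4, d(58) = 4, d(59) = 2, d(60) = 12, d(61) = 2, d(62) = 4, d(63) = 6, d(64) = 7, d(65) = 4, d(66) = 8, d(67) = 2, d(68) = 6, d(69) = 4, d(70) = 8, d(71) = 2, d(72) = 12. Summing all 72 values: 326. (Dirichlet's divisor formula: Σ_{n ≤ x} d(n) = x ln(x) + (2γ − 1) x + O(√x). For x = 72, the asymptotic estimate is ≈ 319.04.)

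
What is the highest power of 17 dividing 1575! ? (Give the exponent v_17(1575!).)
v_17(1575!) = 97

Legendre's formula: v_p(n!) = Σ_{k ≥ 1} ⌊n / p^k⌋. For p = 17, n = 1575, the terms are:
  ⌊1575/17^1⌋ = ⌊1575/17⌋ = 92
  ⌊1575/17^2⌋ = ⌊1575/289⌋ = 5
(the next term ⌊1575/17^3⌋ = 0, terminating the sum). Summing: v_17(1575!) = 92 + 5 = 97.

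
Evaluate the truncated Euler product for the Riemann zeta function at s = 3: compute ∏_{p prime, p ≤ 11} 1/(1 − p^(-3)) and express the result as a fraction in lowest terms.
∏ = 698775/581932

The primes p ≤ 11 are [2, 3, 5, 7, 11]. For each prime, (1 − 1/p^3)^(-1) = p^3 / (p^3 − 1). The product is (1 − 1/2^3)^(-1), (1 − 1/3^3)^(-1), (1 − 1/5^3)^(-1), (1 − 1/7^3)^(-1), (1 − 1/11^3)^(-1) = ∏ p^3 / (p^3 − 1) = 698775/581932.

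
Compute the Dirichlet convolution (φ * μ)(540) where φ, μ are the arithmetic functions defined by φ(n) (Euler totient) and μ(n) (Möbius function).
(φ * μ)(540) = 36

Divisors of 540: [1, 2, 3, 4, 5, 6, 9, 10, 12, 15, 18, 20, 27, 30, 36, 45, 54, 60, 90, 108, 135, 180, 270, 540]. For each d | 540:
  d = 1: φ(1) · μ(540/1) = 1 · 0 = 0
  d = 2: φ(2) · μ(540/2) = 1 · 0 = 0
  d = 3: φ(3) · μ(540/3) = 2 · 0 = 0
  d = 4: φ(4) · μ(540/4) = 2 · 0 = 0
  d = 5: φ(5) · μ(540/5) = 4 · 0 = 0
  d = 6: φ(6) · μ(540/6) = 2 · 0 = 0
  d = 9: φ(9) · μ(540/9) = 6 · 0 = 0
  d = 10: φ(10) · μ(540/10) = 4 · 0 = 0
  d = 12: φ(12) · μ(540/12) = 4 · 0 = 0
  d = 15: φ(15) · μ(540/15) = 8 · 0 = 0
  d = 18: φ(18) · μ(540/18) = 6 · -1 = -6
  d = 20: φ(20) · μ(540/20) = 8 · 0 = 0
  d = 27: φ(27) · μ(540/27) = 18 · 0 = 0
  d = 30: φ(30) · μ(540/30) = 8 · 0 = 0
  d = 36: φ(36) · μ(540/36) = 12 · 1 = 12
  d = 45: φ(45) · μ(540/45) = 24 · 0 = 0
  d = 54: φ(54) · μ(540/54) = 18 · 1 = 18
  d = 60: φ(60) · μ(540/60) = 16 · 0 = 0
  d = 90: φ(90) · μ(540/90) = 24 · 1 = 24
  d = 108: φ(108) · μ(540/108) = 36 · -1 = -36
  d = 135: φ(135) · μ(540/135) = 72 · 0 = 0
  d = 180: φ(180) · μ(540/180) = 48 · -1 = -48
  d = 270: φ(270) · μ(540/270) = 72 · -1 = -72
  d = 540: φ(540) · μ(540/540) = 144 · 1 = 144
Summing: (φ * μ)(540) = 0 + 0 + 0 + 0 + 0 + 0 + 0 + 0 + 0 + 0 + -6 + 0 + 0 + 0 + 12 + 0 + 18 + 0 + 24 + -36 + 0 + -48 + -72 + 144 = 36.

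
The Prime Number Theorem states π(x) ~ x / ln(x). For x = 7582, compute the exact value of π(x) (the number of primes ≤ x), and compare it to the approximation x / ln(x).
π(7582) = 962;  x/ln(x) ≈ 848.71;  relative error ≈ 11.78%.

Directly count primes up to 7582: π(7582) = 962. The PNT approximation gives 7582/ln(7582) ≈ 7582/8.93353 ≈ 848.71. Relative error (π(x) − x/ln(x)) / π(x) ≈ 11.78%; the approximation is known to undercount slightly (Li(x) is a better estimate).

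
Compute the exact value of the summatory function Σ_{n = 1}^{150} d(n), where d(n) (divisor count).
Σ_{n ≤ 150} d(n) = 780

Compute d(n) for each 1 ≤ n ≤ 150: d(1) = 1, d(2) = 2, d(3) = 2, d(4) = 3, d(5) = 2, d(6) = 4, d(7) = 2, d(8) = 4, d(9) = 3, d(10) = 4, d(11) = 2, d(12) = 6, d(13) = 2, d(14) = 4, d(15) = 4, d(16) = 5, d(17) = 2, d(18) = 6, d(19) = 2, d(20) = 6, d(21) = 4, d(22) = 4, d(23) = 2, d(24) = 8, d(25) = 3, d(26) = 4, d(27) = 4, d(28) = 6, d(29) = 2, d(30) = 8, d(31) = 2, d(32) = 6, d(33) = 4, d(34) = 4, d(35) = 4, d(36) = 9, d(37) = 2, d(38) = 4, d(39) = 4, d(40) = 8, d(41) = 2, d(42) = 8, d(43) = 2, d(44) = 6, d(45) = 6, d(46) = 4, d(47) = 2, d(48) = 10, d(49) = 3, d(50) = 6, d(51) = 4, d(52) = 6, d(53) = 2, d(54) = 8, d(55) = 4, d(56) = 8, d(57) = 4, d(58) = 4, d(59) = 2, d(60) = 12, d(61) = 2, d(62) = 4, d(63) = 6, d(64) = 7, d(65) = 4, d(66) = 8, d(67) = 2, d(68) = 6, d(69) = 4, d(70) = 8, d(71) = 2, d(72) = 12, d(73) = 2, d(74) = 4, d(75) = 6, d(76) = 6, d(77) = 4, d(78) = 8, d(79) = 2, d(80) = 10, d(81) = 5, d(82) = 4, d(83) = 2, d(84) = 12, d(85) = 4, d(86) = 4, d(87) = 4, d(88) = 8, d(89) = 2, d(90) = 12, d(91) = 4, d(92) = 6, d(93) = 4, d(94) = 4, d(95) = 4, d(96) = 12, d(97) = 2, d(98) = 6, d(99) = 6, d(100) = 9, d(101) = 2, d(102) = 8, d(103) = 2, d(104) = 8, d(105) = 8, d(106) = 4, d(107) = 2, d(108) = 12, d(109) = 2, d(110) = 8, d(111) = 4, d(112) = 10, d(113) = 2, d(114) = 8, d(115) = 4, d(116) = 6, d(117) = 6, d(118) = 4, d(119) = 4, d(120) = 16, d(121) = 3, d(122) = 4, d(123) = 4, d(124) = 6, d(125) = 4, d(126) = 12, d(127) = 2, d(128) = 8, d(129) = 4, d(130) = 8, d(131) = 2, d(132) = 12, d(133) = 4, d(134) = 4, d(135) = 8, d(136) = 8, d(137) = 2, d(138) = 8, d(139) = 2, d(140) = 12, d(141) = 4, d(142) = 4, d(143) = 4, d(144) = 15, d(145) = 4, d(146) = 4, d(147) = 6, d(148) = 6, d(149) = 2, d(150) = 12. Summing all 150 values: 780. (Dirichlet's divisor formula: Σ_{n ≤ x} d(n) = x ln(x) + (2γ − 1) x + O(√x). For x = 150, the asymptotic estimate is ≈ 774.76.)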